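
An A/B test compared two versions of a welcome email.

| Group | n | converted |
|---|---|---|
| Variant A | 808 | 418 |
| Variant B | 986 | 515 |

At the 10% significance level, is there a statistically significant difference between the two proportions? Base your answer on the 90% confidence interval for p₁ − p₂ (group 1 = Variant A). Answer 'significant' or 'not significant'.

not significant

First, p̂₁ = 418/808 = 0.5173; p̂₂ = 515/986 = 0.5223.
The two standard errors are √(0.5173×0.4827/808) = 0.01758 and √(0.5223×0.4777/986) = 0.01591.
Because the samples are independent, SE_diff = √(0.01758² + 0.01591²) = 0.02371.
Using z* = 1.645 for 90%, ME = 1.645 × 0.02371 = 0.03900.
p̂₁ − p̂₂ = -0.0050; interval -0.0050 ± 0.03900 gives (-0.04400, 0.03400).
The interval (-0.04400, 0.03400) contains 0, so the difference is not significant.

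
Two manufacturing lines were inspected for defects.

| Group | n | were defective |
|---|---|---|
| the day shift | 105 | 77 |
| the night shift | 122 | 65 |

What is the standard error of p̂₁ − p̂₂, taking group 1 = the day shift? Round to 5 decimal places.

0.06247

p̂₁ = 77/105 = 0.7333 and p̂₂ = 65/122 = 0.5328.
SE₁ = √(p̂₁(1−p̂₁)/n₁) = √(0.7333·0.2667/105) = 0.04316; SE₂ = √(0.5328·0.4672/122) = 0.04517.
Independent samples: SE of the difference = √(SE₁² + SE₂²) = √(0.0018627856 + 0.0020403289) = 0.06247.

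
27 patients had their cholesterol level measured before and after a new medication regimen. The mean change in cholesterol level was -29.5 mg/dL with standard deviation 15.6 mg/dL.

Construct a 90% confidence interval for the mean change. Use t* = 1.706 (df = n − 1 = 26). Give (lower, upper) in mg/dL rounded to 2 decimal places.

(-34.62, -24.38)

This is a matched-pairs design, so SE = s_d/√n = 15.6/√27 = 3.0022.
Margin = 1.706 × 3.0022 = 5.1218; the interval is -29.5 ± 5.1218 = (-34.62, -24.38).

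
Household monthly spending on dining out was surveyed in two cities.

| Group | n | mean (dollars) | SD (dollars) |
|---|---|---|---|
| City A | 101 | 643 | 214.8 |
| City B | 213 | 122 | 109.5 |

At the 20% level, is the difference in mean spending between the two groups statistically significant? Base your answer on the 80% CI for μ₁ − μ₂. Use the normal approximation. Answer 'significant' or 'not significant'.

significant

Standard errors of each mean: 214.8/√101 = 21.3734 and 109.5/√213 = 7.5028.
SE(x̄₁ − x̄₂) = √(21.3734² + 7.5028²) = 22.6520 for independent samples with unequal variances.
With z* = 1.282, the margin is 1.282 × 22.6520 = 29.0399.
x̄₁ − x̄₂ = 643 − 122 = 521.0000; the interval is 521.0000 ± 29.0399 = (491.9601, 550.0399).
The interval (491.9601, 550.0399) does not contain 0, so the difference is significant.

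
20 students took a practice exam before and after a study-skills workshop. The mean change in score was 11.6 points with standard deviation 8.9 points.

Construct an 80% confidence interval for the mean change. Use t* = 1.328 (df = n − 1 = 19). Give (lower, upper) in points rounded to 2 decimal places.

Paired design: SE = s_d/√n = 8.9/√20 = 1.9901.
t* = 1.328; margin of error = 1.328 × 1.9901 = 2.6429.
11.6 ± 2.6429 → (8.96, 14.24).

(8.96, 14.24)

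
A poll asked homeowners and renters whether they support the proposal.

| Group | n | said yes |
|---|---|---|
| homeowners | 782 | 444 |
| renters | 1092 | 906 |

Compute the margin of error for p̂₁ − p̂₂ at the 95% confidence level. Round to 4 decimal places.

0.0413

First, p̂₁ = 444/782 = 0.5678; p̂₂ = 906/1092 = 0.8297.
The two standard errors are √(0.5678×0.4322/782) = 0.01771 and √(0.8297×0.1703/1092) = 0.01138.
Because the samples are independent, SE_diff = √(0.01771² + 0.01138²) = 0.02105.
Using z* = 1.960 for 95%, ME = 1.960 × 0.02105 = 0.04126.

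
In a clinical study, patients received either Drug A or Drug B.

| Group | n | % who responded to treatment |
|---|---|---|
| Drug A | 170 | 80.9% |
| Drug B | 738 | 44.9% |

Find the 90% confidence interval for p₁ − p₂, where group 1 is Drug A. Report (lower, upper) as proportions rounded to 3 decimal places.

(0.302, 0.418)

The two standard errors are √(0.8090×0.1910/170) = 0.03015 and √(0.4490×0.5510/738) = 0.01831.
Because the samples are independent, SE_diff = √(0.03015² + 0.01831²) = 0.03527.
Using z* = 1.645 for 90%, ME = 1.645 × 0.03527 = 0.05802.
p̂₁ − p̂₂ = 0.3600; interval 0.3600 ± 0.05802 gives (0.302, 0.418).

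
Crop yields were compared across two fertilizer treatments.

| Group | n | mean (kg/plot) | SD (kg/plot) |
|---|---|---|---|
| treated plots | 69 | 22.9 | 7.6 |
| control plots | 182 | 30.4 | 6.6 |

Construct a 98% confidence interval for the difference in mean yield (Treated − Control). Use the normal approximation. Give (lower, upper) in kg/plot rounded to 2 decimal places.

Per-group SEs: s₁/√n₁ = 7.6/√69 = 0.9149, s₂/√n₂ = 6.6/√182 = 0.4892.
Unpooled SE of the difference: √(0.83704201 + 0.23931664) = 1.0375.
Margin of error = z* · SE = 2.326 × 1.0375 = 2.4132.
x̄₁ − x̄₂ = 22.9 − 30.4 = -7.5000.
CI: -7.5000 ± 2.4132 = (-9.91, -5.09).

(-9.91, -5.09)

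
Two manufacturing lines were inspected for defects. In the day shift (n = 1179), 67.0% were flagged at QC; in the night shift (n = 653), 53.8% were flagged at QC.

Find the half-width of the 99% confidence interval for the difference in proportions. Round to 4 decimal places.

The two standard errors are √(0.6700×0.3300/1179) = 0.01369 and √(0.5380×0.4620/653) = 0.01951.
Because the samples are independent, SE_diff = √(0.01369² + 0.01951²) = 0.02383.
Using z* = 2.576 for 99%, ME = 2.576 × 0.02383 = 0.06139.

0.0614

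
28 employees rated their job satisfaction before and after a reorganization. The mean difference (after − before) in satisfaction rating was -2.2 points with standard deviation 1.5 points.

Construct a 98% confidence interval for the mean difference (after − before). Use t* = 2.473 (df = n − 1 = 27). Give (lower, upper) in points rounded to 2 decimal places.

This is a matched-pairs design, so SE = s_d/√n = 1.5/√28 = 0.2835.
Margin = 2.473 × 0.2835 = 0.7011; the interval is -2.2 ± 0.7011 = (-2.90, -1.50).

(-2.90, -1.50)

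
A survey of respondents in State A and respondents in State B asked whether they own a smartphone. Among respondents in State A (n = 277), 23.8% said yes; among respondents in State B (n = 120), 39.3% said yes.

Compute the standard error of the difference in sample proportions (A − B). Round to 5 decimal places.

Each SE is √(p̂(1−p̂)/n): √(0.2380·0.7620/277) = 0.02559 and √(0.3930·0.6070/120) = 0.04459.
SE(p̂₁ − p̂₂) = √(SE₁² + SE₂²) = √(0.0006548481 + 0.0019882681) = 0.05141, since the two samples are independent.

0.05141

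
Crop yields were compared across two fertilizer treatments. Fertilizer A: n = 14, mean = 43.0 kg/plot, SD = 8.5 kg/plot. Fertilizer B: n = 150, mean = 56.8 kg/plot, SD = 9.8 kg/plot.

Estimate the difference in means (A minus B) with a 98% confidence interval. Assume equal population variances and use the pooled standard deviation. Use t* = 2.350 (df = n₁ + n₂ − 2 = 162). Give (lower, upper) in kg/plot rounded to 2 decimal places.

Pooled variance s_p² = [13·8.5² + 149·9.8²] / (14+150−2) = 94.1309, so s_p = 9.7021.
SE_diff = s_p·√(1/n₁ + 1/n₂) = 9.7021·√(1/14 + 1/150) = 2.7113.
t* = 2.350; margin = 2.350 × 2.7113 = 6.3716.
Difference = 43.0 − 56.8 = -13.8000.
-13.8000 ± 6.3716 → (-20.17, -7.43).

(-20.17, -7.43)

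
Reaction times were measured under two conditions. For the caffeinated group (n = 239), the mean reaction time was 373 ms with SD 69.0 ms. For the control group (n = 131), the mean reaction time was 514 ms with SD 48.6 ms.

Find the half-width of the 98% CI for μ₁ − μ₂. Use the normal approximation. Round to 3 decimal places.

Standard errors of each mean: 69.0/√239 = 4.4632 and 48.6/√131 = 4.2462.
SE(x̄₁ − x̄₂) = √(4.4632² + 4.2462²) = 6.1604 for independent samples with unequal variances.
With z* = 2.326, the margin is 2.326 × 6.1604 = 14.3291.

14.329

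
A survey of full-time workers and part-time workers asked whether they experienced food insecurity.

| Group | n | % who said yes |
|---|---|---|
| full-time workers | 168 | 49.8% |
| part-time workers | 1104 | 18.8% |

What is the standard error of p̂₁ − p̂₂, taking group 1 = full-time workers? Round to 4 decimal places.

0.0403

Each SE is √(p̂(1−p̂)/n): √(0.4980·0.5020/168) = 0.03858 and √(0.1880·0.8120/1104) = 0.01176.
SE(p̂₁ − p̂₂) = √(SE₁² + SE₂²) = √(0.0014884164 + 0.0001382976) = 0.04033, since the two samples are independent.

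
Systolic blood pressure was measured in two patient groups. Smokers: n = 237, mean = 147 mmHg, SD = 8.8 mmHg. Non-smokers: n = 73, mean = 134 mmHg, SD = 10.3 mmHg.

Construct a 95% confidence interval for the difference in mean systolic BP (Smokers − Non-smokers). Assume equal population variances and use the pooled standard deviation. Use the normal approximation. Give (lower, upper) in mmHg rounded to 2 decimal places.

s_p = √[((n₁−1)s₁² + (n₂−1)s₂²)/(n₁+n₂−2)] = √[(236·8.8² + 72·10.3²)/308] = 9.1726.
SE = 9.1726·√(1/237 + 1/73) = 1.2278.
With z* = 1.960, margin = 1.960 × 1.2278 = 2.4065.
x̄₁ − x̄₂ = 147 − 134 = 13.0000; interval 13.0000 ± 2.4065 = (10.59, 15.41).

(10.59, 15.41)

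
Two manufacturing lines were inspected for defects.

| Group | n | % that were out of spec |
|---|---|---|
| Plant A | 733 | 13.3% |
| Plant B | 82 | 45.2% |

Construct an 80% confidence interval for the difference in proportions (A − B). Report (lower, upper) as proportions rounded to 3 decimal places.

(-0.391, -0.247)

Each SE is √(p̂(1−p̂)/n): √(0.1330·0.8670/733) = 0.01254 and √(0.4520·0.5480/82) = 0.05496.
SE(p̂₁ − p̂₂) = √(SE₁² + SE₂²) = √(0.0001572516 + 0.0030206016) = 0.05637, since the two samples are independent.
At 80% confidence z* = 1.282; margin = 1.282 × 0.05637 = 0.07227.
The difference is 0.1330 − 0.4520 = -0.3190, so the interval is -0.3190 ± 0.07227 = (-0.391, -0.247).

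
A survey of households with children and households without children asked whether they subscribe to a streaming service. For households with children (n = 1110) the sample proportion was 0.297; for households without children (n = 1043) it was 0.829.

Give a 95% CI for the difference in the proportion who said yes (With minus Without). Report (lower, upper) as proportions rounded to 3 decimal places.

(-0.567, -0.497)

The two standard errors are √(0.2970×0.7030/1110) = 0.01371 and √(0.8290×0.1710/1043) = 0.01166.
Because the samples are independent, SE_diff = √(0.01371² + 0.01166²) = 0.01800.
Using z* = 1.960 for 95%, ME = 1.960 × 0.01800 = 0.03528.
p̂₁ − p̂₂ = -0.5320; interval -0.5320 ± 0.03528 gives (-0.567, -0.497).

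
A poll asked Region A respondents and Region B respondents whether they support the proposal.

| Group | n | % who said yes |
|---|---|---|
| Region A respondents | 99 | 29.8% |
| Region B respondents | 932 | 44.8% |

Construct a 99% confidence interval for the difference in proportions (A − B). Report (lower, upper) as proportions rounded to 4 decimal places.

The two standard errors are √(0.2980×0.7020/99) = 0.04597 and √(0.4480×0.5520/932) = 0.01629.
Because the samples are independent, SE_diff = √(0.04597² + 0.01629²) = 0.04877.
Using z* = 2.576 for 99%, ME = 2.576 × 0.04877 = 0.12563.
p̂₁ − p̂₂ = -0.1500; interval -0.1500 ± 0.12563 gives (-0.2756, -0.0244).

(-0.2756, -0.0244)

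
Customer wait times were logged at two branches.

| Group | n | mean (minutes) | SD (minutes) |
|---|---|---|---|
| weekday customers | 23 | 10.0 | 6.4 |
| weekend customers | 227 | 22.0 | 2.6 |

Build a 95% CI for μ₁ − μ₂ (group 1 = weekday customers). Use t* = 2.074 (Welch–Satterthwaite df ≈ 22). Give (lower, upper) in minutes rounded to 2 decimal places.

SE₁ = s₁/√n₁ = 6.4/√23 = 1.3345; SE₂ = 2.6/√227 = 0.1726.
Independent samples, unequal variances: SE_diff = √(SE₁² + SE₂²) = √(1.78089025 + 0.02979076) = 1.3456.
t* = 2.074, so margin of error = 2.074 × 1.3456 = 2.7908.
Difference in means = 10.0 − 22.0 = -12.0000.
-12.0000 ± 2.7908 → (-14.79, -9.21).

(-14.79, -9.21)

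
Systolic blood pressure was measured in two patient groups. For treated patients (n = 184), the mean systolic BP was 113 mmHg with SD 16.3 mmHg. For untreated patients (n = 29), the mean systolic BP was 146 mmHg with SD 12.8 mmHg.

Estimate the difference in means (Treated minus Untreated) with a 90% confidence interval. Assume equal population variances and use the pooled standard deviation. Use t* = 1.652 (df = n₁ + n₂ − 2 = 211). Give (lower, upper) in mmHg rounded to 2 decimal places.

(-38.24, -27.76)

s_p = √[((n₁−1)s₁² + (n₂−1)s₂²)/(n₁+n₂−2)] = √[(183·16.3² + 28·12.8²)/211] = 15.8800.
SE = 15.8800·√(1/184 + 1/29) = 3.1727.
With t* = 1.652, margin = 1.652 × 3.1727 = 5.2413.
x̄₁ − x̄₂ = 113 − 146 = -33.0000; interval -33.0000 ± 5.2413 = (-38.24, -27.76).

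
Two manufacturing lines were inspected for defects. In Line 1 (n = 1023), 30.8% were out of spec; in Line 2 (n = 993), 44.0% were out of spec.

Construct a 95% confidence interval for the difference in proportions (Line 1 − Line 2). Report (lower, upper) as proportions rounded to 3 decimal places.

The two standard errors are √(0.3080×0.6920/1023) = 0.01443 and √(0.4400×0.5600/993) = 0.01575.
Because the samples are independent, SE_diff = √(0.01443² + 0.01575²) = 0.02136.
Using z* = 1.960 for 95%, ME = 1.960 × 0.02136 = 0.04187.
p̂₁ − p̂₂ = -0.1320; interval -0.1320 ± 0.04187 gives (-0.174, -0.090).

(-0.174, -0.090)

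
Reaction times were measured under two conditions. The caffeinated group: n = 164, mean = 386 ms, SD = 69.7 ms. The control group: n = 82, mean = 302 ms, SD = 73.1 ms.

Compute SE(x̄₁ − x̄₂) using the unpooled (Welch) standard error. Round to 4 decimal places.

SE₁ = s₁/√n₁ = 69.7/√164 = 5.4427; SE₂ = 73.1/√82 = 8.0725.
Independent samples, unequal variances: SE_diff = √(SE₁² + SE₂²) = √(29.62298329 + 65.16525625) = 9.7359.

9.7359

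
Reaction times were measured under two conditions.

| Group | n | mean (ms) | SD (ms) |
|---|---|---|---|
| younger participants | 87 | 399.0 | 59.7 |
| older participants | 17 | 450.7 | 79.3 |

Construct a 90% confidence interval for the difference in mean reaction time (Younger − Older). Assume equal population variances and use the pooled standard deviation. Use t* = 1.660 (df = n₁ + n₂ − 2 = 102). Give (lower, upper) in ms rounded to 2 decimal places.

Pooled variance s_p² = [86·59.7² + 16·79.3²] / (87+17−2) = 3991.4469, so s_p = 63.1779.
SE_diff = s_p·√(1/n₁ + 1/n₂) = 63.1779·√(1/87 + 1/17) = 16.7532.
t* = 1.660; margin = 1.660 × 16.7532 = 27.8103.
Difference = 399.0 − 450.7 = -51.7000.
-51.7000 ± 27.8103 → (-79.51, -23.89).

(-79.51, -23.89)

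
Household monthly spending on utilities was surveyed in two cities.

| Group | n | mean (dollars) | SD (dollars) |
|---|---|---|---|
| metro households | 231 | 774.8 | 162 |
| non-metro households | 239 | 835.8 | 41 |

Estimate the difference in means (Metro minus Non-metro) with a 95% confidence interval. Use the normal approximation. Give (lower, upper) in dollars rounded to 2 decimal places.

SE₁ = s₁/√n₁ = 162/√231 = 10.6588; SE₂ = 41/√239 = 2.6521.
Independent samples, unequal variances: SE_diff = √(SE₁² + SE₂²) = √(113.61001744 + 7.03363441) = 10.9838.
z* = 1.960, so margin of error = 1.960 × 10.9838 = 21.5282.
Difference in means = 774.8 − 835.8 = -61.0000.
-61.0000 ± 21.5282 → (-82.53, -39.47).

(-82.53, -39.47)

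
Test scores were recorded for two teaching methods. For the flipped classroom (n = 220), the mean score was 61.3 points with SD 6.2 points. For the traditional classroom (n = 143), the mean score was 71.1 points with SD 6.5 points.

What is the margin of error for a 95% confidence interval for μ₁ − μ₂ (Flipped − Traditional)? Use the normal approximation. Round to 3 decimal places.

1.344

Standard errors of each mean: 6.2/√220 = 0.4180 and 6.5/√143 = 0.5436.
SE(x̄₁ − x̄₂) = √(0.4180² + 0.5436²) = 0.6857 for independent samples with unequal variances.
With z* = 1.960, the margin is 1.960 × 0.6857 = 1.3440.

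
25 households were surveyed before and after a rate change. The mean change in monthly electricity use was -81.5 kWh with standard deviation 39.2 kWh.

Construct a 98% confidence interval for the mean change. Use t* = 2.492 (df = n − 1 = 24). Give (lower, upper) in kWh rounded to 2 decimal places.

(-101.04, -61.96)

This is a matched-pairs design, so SE = s_d/√n = 39.2/√25 = 7.8400.
Margin = 2.492 × 7.8400 = 19.5373; the interval is -81.5 ± 19.5373 = (-101.04, -61.96).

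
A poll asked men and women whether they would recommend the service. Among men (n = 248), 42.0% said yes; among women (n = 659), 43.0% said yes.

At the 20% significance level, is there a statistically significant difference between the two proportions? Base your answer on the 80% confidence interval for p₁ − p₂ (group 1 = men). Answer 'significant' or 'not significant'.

SE₁ = √(p̂₁(1−p̂₁)/n₁) = √(0.4200·0.5800/248) = 0.03134; SE₂ = √(0.4300·0.5700/659) = 0.01929.
Independent samples: SE of the difference = √(SE₁² + SE₂²) = √(0.0009821956 + 0.0003721041) = 0.03680.
z* for 80% confidence is 1.282, so the margin of error is 1.282 × 0.03680 = 0.04718.
Point estimate p̂₁ − p̂₂ = 0.4200 − 0.4300 = -0.0100.
-0.0100 ± 0.04718 → (-0.05718, 0.03718).
The interval (-0.05718, 0.03718) contains 0, so the difference is not significant.

not significant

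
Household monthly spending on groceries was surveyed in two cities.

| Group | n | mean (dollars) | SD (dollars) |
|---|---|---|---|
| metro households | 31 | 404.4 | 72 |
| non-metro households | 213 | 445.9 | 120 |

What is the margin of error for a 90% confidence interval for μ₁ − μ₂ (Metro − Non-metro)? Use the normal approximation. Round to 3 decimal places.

25.208

Per-group SEs: s₁/√n₁ = 72/√31 = 12.9316, s₂/√n₂ = 120/√213 = 8.2223.
Unpooled SE of the difference: √(167.22627856 + 67.60621729) = 15.3242.
Margin of error = z* · SE = 1.645 × 15.3242 = 25.2083.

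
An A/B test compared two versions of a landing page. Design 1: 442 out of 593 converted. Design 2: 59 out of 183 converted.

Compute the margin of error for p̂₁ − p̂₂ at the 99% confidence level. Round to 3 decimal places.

0.100

Sample proportions: 442/593 = 0.7454, 59/183 = 0.3224.
Each SE is √(p̂(1−p̂)/n): √(0.7454·0.2546/593) = 0.01789 and √(0.3224·0.6776/183) = 0.03455.
SE(p̂₁ − p̂₂) = √(SE₁² + SE₂²) = √(0.0003200521 + 0.0011937025) = 0.03891, since the two samples are independent.
At 99% confidence z* = 2.576; margin = 2.576 × 0.03891 = 0.10023.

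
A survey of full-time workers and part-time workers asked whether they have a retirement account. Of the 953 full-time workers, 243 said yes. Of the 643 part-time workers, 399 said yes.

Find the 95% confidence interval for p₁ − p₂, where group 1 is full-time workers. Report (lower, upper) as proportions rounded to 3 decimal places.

(-0.412, -0.319)

Sample proportions: 243/953 = 0.2550, 399/643 = 0.6205.
Each SE is √(p̂(1−p̂)/n): √(0.2550·0.7450/953) = 0.01412 and √(0.6205·0.3795/643) = 0.01914.
SE(p̂₁ − p̂₂) = √(SE₁² + SE₂²) = √(0.0001993744 + 0.0003663396) = 0.02378, since the two samples are independent.
At 95% confidence z* = 1.960; margin = 1.960 × 0.02378 = 0.04661.
The difference is 0.2550 − 0.6205 = -0.3655, so the interval is -0.3655 ± 0.04661 = (-0.412, -0.319).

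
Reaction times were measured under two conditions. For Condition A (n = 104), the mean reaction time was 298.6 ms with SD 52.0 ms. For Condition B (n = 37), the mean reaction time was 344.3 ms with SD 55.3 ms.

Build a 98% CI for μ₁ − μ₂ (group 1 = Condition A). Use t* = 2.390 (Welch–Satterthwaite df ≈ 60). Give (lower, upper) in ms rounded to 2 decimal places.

SE₁ = s₁/√n₁ = 52.0/√104 = 5.0990; SE₂ = 55.3/√37 = 9.0913.
Independent samples, unequal variances: SE_diff = √(SE₁² + SE₂²) = √(25.999801 + 82.65173569) = 10.4236.
t* = 2.390, so margin of error = 2.390 × 10.4236 = 24.9124.
Difference in means = 298.6 − 344.3 = -45.7000.
-45.7000 ± 24.9124 → (-70.61, -20.79).

(-70.61, -20.79)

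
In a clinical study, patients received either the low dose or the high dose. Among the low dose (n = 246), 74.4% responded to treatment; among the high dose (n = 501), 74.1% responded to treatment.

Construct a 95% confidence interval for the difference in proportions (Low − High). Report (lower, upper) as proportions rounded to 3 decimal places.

(-0.064, 0.070)

The two standard errors are √(0.7440×0.2560/246) = 0.02783 and √(0.7410×0.2590/501) = 0.01957.
Because the samples are independent, SE_diff = √(0.02783² + 0.01957²) = 0.03402.
Using z* = 1.960 for 95%, ME = 1.960 × 0.03402 = 0.06668.
p̂₁ − p̂₂ = 0.0030; interval 0.0030 ± 0.06668 gives (-0.064, 0.070).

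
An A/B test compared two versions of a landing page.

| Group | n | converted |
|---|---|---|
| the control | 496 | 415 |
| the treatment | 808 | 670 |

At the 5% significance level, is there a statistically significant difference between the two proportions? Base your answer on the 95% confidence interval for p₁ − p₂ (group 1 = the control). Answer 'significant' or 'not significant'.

not significant

Sample proportions: 415/496 = 0.8367, 670/808 = 0.8292.
Each SE is √(p̂(1−p̂)/n): √(0.8367·0.1633/496) = 0.01660 and √(0.8292·0.1708/808) = 0.01324.
SE(p̂₁ − p̂₂) = √(SE₁² + SE₂²) = √(0.00027556 + 0.0001752976) = 0.02123, since the two samples are independent.
At 95% confidence z* = 1.960; margin = 1.960 × 0.02123 = 0.04161.
The difference is 0.8367 − 0.8292 = 0.0075, so the interval is 0.0075 ± 0.04161 = (-0.03411, 0.04911).
The interval (-0.03411, 0.04911) contains 0, so the difference is not significant.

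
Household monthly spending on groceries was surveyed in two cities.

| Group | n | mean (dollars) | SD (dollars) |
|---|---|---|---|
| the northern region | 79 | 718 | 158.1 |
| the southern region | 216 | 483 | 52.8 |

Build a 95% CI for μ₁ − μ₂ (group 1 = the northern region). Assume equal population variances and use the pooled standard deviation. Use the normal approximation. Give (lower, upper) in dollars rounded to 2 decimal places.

(210.96, 259.04)

Pooled variance s_p² = [78·158.1² + 215·52.8²] / (79+216−2) = 8699.8061, so s_p = 93.2728.
SE_diff = s_p·√(1/n₁ + 1/n₂) = 93.2728·√(1/79 + 1/216) = 12.2638.
z* = 1.960; margin = 1.960 × 12.2638 = 24.0370.
Difference = 718 − 483 = 235.0000.
235.0000 ± 24.0370 → (210.96, 259.04).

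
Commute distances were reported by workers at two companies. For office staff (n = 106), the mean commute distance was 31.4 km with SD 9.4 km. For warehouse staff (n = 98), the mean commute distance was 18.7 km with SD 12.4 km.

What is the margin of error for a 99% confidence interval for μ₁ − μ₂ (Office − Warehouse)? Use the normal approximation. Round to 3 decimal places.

Standard errors of each mean: 9.4/√106 = 0.9130 and 12.4/√98 = 1.2526.
SE(x̄₁ − x̄₂) = √(0.9130² + 1.2526²) = 1.5500 for independent samples with unequal variances.
With z* = 2.576, the margin is 2.576 × 1.5500 = 3.9928.

3.993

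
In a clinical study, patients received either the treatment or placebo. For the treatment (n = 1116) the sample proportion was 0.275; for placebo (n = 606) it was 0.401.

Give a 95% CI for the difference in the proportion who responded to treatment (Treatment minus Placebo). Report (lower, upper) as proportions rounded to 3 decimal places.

SE₁ = √(p̂₁(1−p̂₁)/n₁) = √(0.2750·0.7250/1116) = 0.01337; SE₂ = √(0.4010·0.5990/606) = 0.01991.
Independent samples: SE of the difference = √(SE₁² + SE₂²) = √(0.0001787569 + 0.0003964081) = 0.02398.
z* for 95% confidence is 1.960, so the margin of error is 1.960 × 0.02398 = 0.04700.
Point estimate p̂₁ − p̂₂ = 0.2750 − 0.4010 = -0.1260.
-0.1260 ± 0.04700 → (-0.173, -0.079).

(-0.173, -0.079)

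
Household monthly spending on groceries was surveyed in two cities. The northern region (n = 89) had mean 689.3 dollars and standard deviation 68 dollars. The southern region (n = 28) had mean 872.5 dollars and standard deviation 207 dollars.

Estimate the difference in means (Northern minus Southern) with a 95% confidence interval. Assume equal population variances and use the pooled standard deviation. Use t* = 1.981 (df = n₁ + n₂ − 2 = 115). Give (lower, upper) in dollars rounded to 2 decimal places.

(-233.26, -133.14)

Pooled variance s_p² = [88·68² + 27·207²] / (89+28−2) = 13598.5652, so s_p = 116.6129.
SE_diff = s_p·√(1/n₁ + 1/n₂) = 116.6129·√(1/89 + 1/28) = 25.2677.
t* = 1.981; margin = 1.981 × 25.2677 = 50.0553.
Difference = 689.3 − 872.5 = -183.2000.
-183.2000 ± 50.0553 → (-233.26, -133.14).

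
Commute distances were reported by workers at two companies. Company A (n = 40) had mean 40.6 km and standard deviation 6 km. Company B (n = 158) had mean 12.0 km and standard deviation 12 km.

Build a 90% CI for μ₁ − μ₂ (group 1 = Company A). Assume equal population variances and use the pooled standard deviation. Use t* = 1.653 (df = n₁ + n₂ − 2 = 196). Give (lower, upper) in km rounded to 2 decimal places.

Pooled variance s_p² = [39·6² + 157·12²] / (40+158−2) = 122.5102, so s_p = 11.0684.
SE_diff = s_p·√(1/n₁ + 1/n₂) = 11.0684·√(1/40 + 1/158) = 1.9591.
t* = 1.653; margin = 1.653 × 1.9591 = 3.2384.
Difference = 40.6 − 12.0 = 28.6000.
28.6000 ± 3.2384 → (25.36, 31.84).

(25.36, 31.84)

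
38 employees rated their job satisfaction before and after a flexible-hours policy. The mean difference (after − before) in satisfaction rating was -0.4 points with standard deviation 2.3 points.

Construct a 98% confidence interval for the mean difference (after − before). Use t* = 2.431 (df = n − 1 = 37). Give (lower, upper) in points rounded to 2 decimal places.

(-1.31, 0.51)

Paired design: SE = s_d/√n = 2.3/√38 = 0.3731.
t* = 2.431; margin of error = 2.431 × 0.3731 = 0.9070.
-0.4 ± 0.9070 → (-1.31, 0.51).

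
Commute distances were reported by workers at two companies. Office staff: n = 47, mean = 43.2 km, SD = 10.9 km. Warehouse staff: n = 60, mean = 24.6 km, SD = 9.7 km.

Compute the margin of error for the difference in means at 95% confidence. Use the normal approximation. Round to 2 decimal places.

Standard errors of each mean: 10.9/√47 = 1.5899 and 9.7/√60 = 1.2523.
SE(x̄₁ − x̄₂) = √(1.5899² + 1.2523²) = 2.0239 for independent samples with unequal variances.
With z* = 1.960, the margin is 1.960 × 2.0239 = 3.9668.

3.97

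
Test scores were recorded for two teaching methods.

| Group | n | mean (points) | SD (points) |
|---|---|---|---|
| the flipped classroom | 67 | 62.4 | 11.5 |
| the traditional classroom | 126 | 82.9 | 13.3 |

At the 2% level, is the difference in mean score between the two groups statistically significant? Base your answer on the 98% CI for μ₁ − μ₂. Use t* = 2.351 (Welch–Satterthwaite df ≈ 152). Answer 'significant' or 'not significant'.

significant

Standard errors of each mean: 11.5/√67 = 1.4049 and 13.3/√126 = 1.1849.
SE(x̄₁ − x̄₂) = √(1.4049² + 1.1849²) = 1.8379 for independent samples with unequal variances.
With t* = 2.351, the margin is 2.351 × 1.8379 = 4.3209.
x̄₁ − x̄₂ = 62.4 − 82.9 = -20.5000; the interval is -20.5000 ± 4.3209 = (-24.8209, -16.1791).
The interval (-24.8209, -16.1791) does not contain 0, so the difference is significant.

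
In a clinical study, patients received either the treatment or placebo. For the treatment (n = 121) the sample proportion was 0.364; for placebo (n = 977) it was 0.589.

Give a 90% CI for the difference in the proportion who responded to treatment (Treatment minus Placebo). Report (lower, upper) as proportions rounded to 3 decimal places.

The two standard errors are √(0.3640×0.6360/121) = 0.04374 and √(0.5890×0.4110/977) = 0.01574.
Because the samples are independent, SE_diff = √(0.04374² + 0.01574²) = 0.04649.
Using z* = 1.645 for 90%, ME = 1.645 × 0.04649 = 0.07648.
p̂₁ − p̂₂ = -0.2250; interval -0.2250 ± 0.07648 gives (-0.301, -0.149).

(-0.301, -0.149)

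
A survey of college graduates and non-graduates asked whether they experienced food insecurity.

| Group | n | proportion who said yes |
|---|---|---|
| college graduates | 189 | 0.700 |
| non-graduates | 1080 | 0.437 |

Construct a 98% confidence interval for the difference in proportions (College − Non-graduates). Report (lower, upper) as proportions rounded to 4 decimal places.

SE₁ = √(p̂₁(1−p̂₁)/n₁) = √(0.7000·0.3000/189) = 0.03333; SE₂ = √(0.4370·0.5630/1080) = 0.01509.
Independent samples: SE of the difference = √(SE₁² + SE₂²) = √(0.0011108889 + 0.0002277081) = 0.03659.
z* for 98% confidence is 2.326, so the margin of error is 2.326 × 0.03659 = 0.08511.
Point estimate p̂₁ − p̂₂ = 0.7000 − 0.4370 = 0.2630.
0.2630 ± 0.08511 → (0.1779, 0.3481).

(0.1779, 0.3481)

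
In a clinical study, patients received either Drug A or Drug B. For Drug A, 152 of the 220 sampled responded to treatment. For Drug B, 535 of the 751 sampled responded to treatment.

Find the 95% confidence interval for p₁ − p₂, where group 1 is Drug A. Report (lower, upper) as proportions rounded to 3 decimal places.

(-0.091, 0.048)

p̂₁ = 152/220 = 0.6909 and p̂₂ = 535/751 = 0.7124.
SE₁ = √(p̂₁(1−p̂₁)/n₁) = √(0.6909·0.3091/220) = 0.03116; SE₂ = √(0.7124·0.2876/751) = 0.01652.
Independent samples: SE of the difference = √(SE₁² + SE₂²) = √(0.0009709456 + 0.0002729104) = 0.03527.
z* for 95% confidence is 1.960, so the margin of error is 1.960 × 0.03527 = 0.06913.
Point estimate p̂₁ − p̂₂ = 0.6909 − 0.7124 = -0.0215.
-0.0215 ± 0.06913 → (-0.091, 0.048).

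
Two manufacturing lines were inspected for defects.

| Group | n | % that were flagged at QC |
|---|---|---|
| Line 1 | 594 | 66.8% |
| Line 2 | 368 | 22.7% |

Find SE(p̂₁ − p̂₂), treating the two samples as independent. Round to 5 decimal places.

0.02916

The two standard errors are √(0.6680×0.3320/594) = 0.01932 and √(0.2270×0.7730/368) = 0.02184.
Because the samples are independent, SE_diff = √(0.01932² + 0.02184²) = 0.02916.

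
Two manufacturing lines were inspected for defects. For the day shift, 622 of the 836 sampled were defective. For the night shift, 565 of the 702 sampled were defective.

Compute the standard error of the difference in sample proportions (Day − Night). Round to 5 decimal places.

0.02125

Sample proportions: 622/836 = 0.7440, 565/702 = 0.8048.
Each SE is √(p̂(1−p̂)/n): √(0.7440·0.2560/836) = 0.01509 and √(0.8048·0.1952/702) = 0.01496.
SE(p̂₁ − p̂₂) = √(SE₁² + SE₂²) = √(0.0002277081 + 0.0002238016) = 0.02125, since the two samples are independent.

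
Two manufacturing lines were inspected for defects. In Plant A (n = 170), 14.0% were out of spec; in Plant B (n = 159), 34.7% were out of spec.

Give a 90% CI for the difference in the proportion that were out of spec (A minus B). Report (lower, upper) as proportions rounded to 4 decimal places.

(-0.2830, -0.1310)

SE₁ = √(p̂₁(1−p̂₁)/n₁) = √(0.1400·0.8600/170) = 0.02661; SE₂ = √(0.3470·0.6530/159) = 0.03775.
Independent samples: SE of the difference = √(SE₁² + SE₂²) = √(0.0007080921 + 0.0014250625) = 0.04619.
z* for 90% confidence is 1.645, so the margin of error is 1.645 × 0.04619 = 0.07598.
Point estimate p̂₁ − p̂₂ = 0.1400 − 0.3470 = -0.2070.
-0.2070 ± 0.07598 → (-0.2830, -0.1310).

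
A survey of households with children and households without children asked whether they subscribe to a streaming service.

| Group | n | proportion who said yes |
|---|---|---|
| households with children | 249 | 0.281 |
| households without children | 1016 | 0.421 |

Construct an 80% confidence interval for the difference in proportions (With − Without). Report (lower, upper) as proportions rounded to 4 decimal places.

(-0.1816, -0.0984)

Each SE is √(p̂(1−p̂)/n): √(0.2810·0.7190/249) = 0.02849 and √(0.4210·0.5790/1016) = 0.01549.
SE(p̂₁ − p̂₂) = √(SE₁² + SE₂²) = √(0.0008116801 + 0.0002399401) = 0.03243, since the two samples are independent.
At 80% confidence z* = 1.282; margin = 1.282 × 0.03243 = 0.04158.
The difference is 0.2810 − 0.4210 = -0.1400, so the interval is -0.1400 ± 0.04158 = (-0.1816, -0.0984).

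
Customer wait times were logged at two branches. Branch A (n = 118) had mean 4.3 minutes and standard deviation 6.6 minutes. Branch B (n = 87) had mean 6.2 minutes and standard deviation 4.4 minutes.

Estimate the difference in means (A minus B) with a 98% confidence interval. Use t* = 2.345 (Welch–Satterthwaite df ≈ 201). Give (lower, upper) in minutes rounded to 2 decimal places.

Standard errors of each mean: 6.6/√118 = 0.6076 and 4.4/√87 = 0.4717.
SE(x̄₁ − x̄₂) = √(0.6076² + 0.4717²) = 0.7692 for independent samples with unequal variances.
With t* = 2.345, the margin is 2.345 × 0.7692 = 1.8038.
x̄₁ − x̄₂ = 4.3 − 6.2 = -1.9000; the interval is -1.9000 ± 1.8038 = (-3.70, -0.10).

(-3.70, -0.10)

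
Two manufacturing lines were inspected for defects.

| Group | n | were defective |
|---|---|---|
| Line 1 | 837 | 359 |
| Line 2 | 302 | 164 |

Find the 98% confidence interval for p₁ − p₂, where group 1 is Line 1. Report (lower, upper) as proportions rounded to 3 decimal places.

First, p̂₁ = 359/837 = 0.4289; p̂₂ = 164/302 = 0.5430.
The two standard errors are √(0.4289×0.5711/837) = 0.01711 and √(0.5430×0.4570/302) = 0.02867.
Because the samples are independent, SE_diff = √(0.01711² + 0.02867²) = 0.03339.
Using z* = 2.326 for 98%, ME = 2.326 × 0.03339 = 0.07767.
p̂₁ − p̂₂ = -0.1141; interval -0.1141 ± 0.07767 gives (-0.192, -0.036).

(-0.192, -0.036)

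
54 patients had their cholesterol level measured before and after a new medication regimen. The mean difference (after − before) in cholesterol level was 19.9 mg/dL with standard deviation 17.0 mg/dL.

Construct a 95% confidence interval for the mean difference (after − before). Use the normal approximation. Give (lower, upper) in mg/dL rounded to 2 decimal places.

Paired design: SE = s_d/√n = 17.0/√54 = 2.3134.
z* = 1.960; margin of error = 1.960 × 2.3134 = 4.5343.
19.9 ± 4.5343 → (15.37, 24.43).

(15.37, 24.43)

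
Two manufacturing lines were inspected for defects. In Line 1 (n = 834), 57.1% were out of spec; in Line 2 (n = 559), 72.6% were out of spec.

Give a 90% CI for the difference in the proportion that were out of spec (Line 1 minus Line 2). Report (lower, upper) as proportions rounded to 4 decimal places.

(-0.1969, -0.1131)

The two standard errors are √(0.5710×0.4290/834) = 0.01714 and √(0.7260×0.2740/559) = 0.01886.
Because the samples are independent, SE_diff = √(0.01714² + 0.01886²) = 0.02548.
Using z* = 1.645 for 90%, ME = 1.645 × 0.02548 = 0.04191.
p̂₁ − p̂₂ = -0.1550; interval -0.1550 ± 0.04191 gives (-0.1969, -0.1131).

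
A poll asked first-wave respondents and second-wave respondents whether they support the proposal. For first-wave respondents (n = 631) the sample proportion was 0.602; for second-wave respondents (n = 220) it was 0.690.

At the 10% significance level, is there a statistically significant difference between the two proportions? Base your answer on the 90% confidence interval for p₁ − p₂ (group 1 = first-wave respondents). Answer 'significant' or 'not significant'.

significant

SE₁ = √(p̂₁(1−p̂₁)/n₁) = √(0.6020·0.3980/631) = 0.01949; SE₂ = √(0.6900·0.3100/220) = 0.03118.
Independent samples: SE of the difference = √(SE₁² + SE₂²) = √(0.0003798601 + 0.0009721924) = 0.03677.
z* for 90% confidence is 1.645, so the margin of error is 1.645 × 0.03677 = 0.06049.
Point estimate p̂₁ − p̂₂ = 0.6020 − 0.6900 = -0.0880.
-0.0880 ± 0.06049 → (-0.14849, -0.02751).
The interval (-0.14849, -0.02751) does not contain 0, so the difference is significant.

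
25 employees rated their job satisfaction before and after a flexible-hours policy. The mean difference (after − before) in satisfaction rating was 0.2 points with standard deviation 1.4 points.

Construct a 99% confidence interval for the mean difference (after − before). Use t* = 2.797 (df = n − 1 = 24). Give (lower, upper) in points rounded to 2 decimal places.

(-0.58, 0.98)

Paired design: SE = s_d/√n = 1.4/√25 = 0.2800.
t* = 2.797; margin of error = 2.797 × 0.2800 = 0.7832.
0.2 ± 0.7832 → (-0.58, 0.98).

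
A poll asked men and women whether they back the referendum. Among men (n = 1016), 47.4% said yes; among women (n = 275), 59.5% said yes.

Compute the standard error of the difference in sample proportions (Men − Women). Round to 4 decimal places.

The two standard errors are √(0.4740×0.5260/1016) = 0.01567 and √(0.5950×0.4050/275) = 0.02960.
Because the samples are independent, SE_diff = √(0.01567² + 0.02960²) = 0.03349.

0.0335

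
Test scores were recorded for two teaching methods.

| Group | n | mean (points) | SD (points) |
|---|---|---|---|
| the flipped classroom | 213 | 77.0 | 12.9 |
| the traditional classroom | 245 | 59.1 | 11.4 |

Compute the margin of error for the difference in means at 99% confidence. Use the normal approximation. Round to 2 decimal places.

2.95

Standard errors of each mean: 12.9/√213 = 0.8839 and 11.4/√245 = 0.7283.
SE(x̄₁ − x̄₂) = √(0.8839² + 0.7283²) = 1.1453 for independent samples with unequal variances.
With z* = 2.576, the margin is 2.576 × 1.1453 = 2.9503.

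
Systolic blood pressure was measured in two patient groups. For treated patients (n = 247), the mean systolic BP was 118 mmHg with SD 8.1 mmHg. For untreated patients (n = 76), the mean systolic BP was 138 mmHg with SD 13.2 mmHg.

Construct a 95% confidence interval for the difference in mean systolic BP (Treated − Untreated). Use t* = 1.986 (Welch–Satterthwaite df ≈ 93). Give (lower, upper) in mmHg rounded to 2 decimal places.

(-23.18, -16.82)

Per-group SEs: s₁/√n₁ = 8.1/√247 = 0.5154, s₂/√n₂ = 13.2/√76 = 1.5141.
Unpooled SE of the difference: √(0.26563716 + 2.29249881) = 1.5994.
Margin of error = t* · SE = 1.986 × 1.5994 = 3.1764.
x̄₁ − x̄₂ = 118 − 138 = -20.0000.
CI: -20.0000 ± 3.1764 = (-23.18, -16.82).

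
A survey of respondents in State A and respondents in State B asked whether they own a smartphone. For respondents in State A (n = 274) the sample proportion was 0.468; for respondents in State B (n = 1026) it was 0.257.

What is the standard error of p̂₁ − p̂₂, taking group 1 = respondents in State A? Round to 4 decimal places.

Each SE is √(p̂(1−p̂)/n): √(0.4680·0.5320/274) = 0.03014 and √(0.2570·0.7430/1026) = 0.01364.
SE(p̂₁ − p̂₂) = √(SE₁² + SE₂²) = √(0.0009084196 + 0.0001860496) = 0.03308, since the two samples are independent.

0.0331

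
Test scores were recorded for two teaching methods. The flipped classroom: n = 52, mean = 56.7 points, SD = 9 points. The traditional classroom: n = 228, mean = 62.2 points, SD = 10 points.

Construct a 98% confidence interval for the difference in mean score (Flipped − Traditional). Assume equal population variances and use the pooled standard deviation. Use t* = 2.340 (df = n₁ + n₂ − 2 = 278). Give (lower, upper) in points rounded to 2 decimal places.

(-9.03, -1.97)

Pooled variance s_p² = [51·9² + 227·10²] / (52+228−2) = 96.5144, so s_p = 9.8242.
SE_diff = s_p·√(1/n₁ + 1/n₂) = 9.8242·√(1/52 + 1/228) = 1.5098.
t* = 2.340; margin = 2.340 × 1.5098 = 3.5329.
Difference = 56.7 − 62.2 = -5.5000.
-5.5000 ± 3.5329 → (-9.03, -1.97).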